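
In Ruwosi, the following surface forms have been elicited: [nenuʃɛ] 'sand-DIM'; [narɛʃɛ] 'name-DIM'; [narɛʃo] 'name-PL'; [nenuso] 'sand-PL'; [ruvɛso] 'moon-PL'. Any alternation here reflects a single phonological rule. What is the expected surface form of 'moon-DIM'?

'sand' shows [s] ~ [ʃ] at the end of the stem ([nenuso] vs [nenuʃɛ]).
But 'name' keeps [ʃ] in both environments ([narɛʃo], [narɛʃɛ]), so there is no rule changing /ʃ/ to [s] before the PL suffix.
The alternation reflects palatalization before a front vowel: /s/ becomes palato-alveolar [ʃ] before a front vowel. /s/ is underlying.
From [ruvɛso] the stem 'moon' is /ruvɛs/; before a front vowel this yields [ruvɛʃɛ].

[ruvɛʃɛ]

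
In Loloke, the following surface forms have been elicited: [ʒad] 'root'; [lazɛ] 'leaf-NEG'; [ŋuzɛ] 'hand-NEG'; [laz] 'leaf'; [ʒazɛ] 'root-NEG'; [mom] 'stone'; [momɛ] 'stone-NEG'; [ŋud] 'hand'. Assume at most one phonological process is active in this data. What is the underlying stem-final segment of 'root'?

The root 'root' surfaces as [ʒazɛ] and [ʒad], with a stem-final [z] ~ [d] alternation.
If /z/ were underlying and a rule turned it into [d] in isolation, 'leaf' would also alternate; but it has [z] in both [lazɛ] and [laz].
So /d/ is underlying, and a rule of intervocalic spirantization — voiced stops become fricatives between vowels — gives [z].

/d/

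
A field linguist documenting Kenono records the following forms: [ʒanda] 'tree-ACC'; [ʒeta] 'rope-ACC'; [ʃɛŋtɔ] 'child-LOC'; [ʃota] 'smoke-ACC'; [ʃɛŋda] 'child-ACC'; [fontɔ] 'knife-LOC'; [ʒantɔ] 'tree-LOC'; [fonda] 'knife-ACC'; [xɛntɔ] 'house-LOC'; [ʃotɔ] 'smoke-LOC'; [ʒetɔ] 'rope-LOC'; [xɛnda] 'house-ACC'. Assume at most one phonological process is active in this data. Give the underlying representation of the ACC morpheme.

/-da/

The ACC suffix surfaces as [-da] and [-ta], depending on the final segment of the stem.
By contrast the LOC suffix keeps its initial [t] throughout — that segment must be underlying.
So the underlying form is /-da/, and voiced stops become voiceless after a vowel.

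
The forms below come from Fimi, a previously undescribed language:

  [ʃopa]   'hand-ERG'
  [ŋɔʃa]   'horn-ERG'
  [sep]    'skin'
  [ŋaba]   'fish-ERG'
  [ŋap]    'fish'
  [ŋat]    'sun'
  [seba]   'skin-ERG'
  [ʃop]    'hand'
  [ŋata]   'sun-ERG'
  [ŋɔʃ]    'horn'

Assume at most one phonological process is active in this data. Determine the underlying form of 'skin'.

/seb/

In [sep] and [seba] the final segment of 'skin' alternates: [p] ~ [b].
The stem 'hand' ([ʃop], [ʃopa]) shows [p] unchanged in both environments, so [p] cannot be basic with [b] derived before the ERG suffix.
Therefore /b/ is basic and [p] is derived by word-final obstruent devoicing (voiced obstruents become voiceless word-finally).
Hence 'skin' is /seb/ underlyingly.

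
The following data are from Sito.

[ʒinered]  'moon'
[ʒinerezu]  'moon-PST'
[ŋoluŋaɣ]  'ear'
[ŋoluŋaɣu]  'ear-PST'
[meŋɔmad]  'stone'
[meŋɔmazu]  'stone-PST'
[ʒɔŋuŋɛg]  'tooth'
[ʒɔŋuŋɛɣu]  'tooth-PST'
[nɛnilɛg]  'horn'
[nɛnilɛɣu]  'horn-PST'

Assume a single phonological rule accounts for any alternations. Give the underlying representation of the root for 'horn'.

'horn' shows [g] ~ [ɣ] at the end of the stem ([nɛnilɛg] vs [nɛnilɛɣu]).
If /ɣ/ were underlying and a rule turned it into [g] in isolation, 'ear' would also alternate; but it has [ɣ] in both [ŋoluŋaɣ] and [ŋoluŋaɣu].
The alternation reflects intervocalic spirantization: voiced stops become fricatives between vowels. /g/ is underlying.
The underlying form of 'horn' is therefore /nɛnilɛg/.

/nɛnilɛg/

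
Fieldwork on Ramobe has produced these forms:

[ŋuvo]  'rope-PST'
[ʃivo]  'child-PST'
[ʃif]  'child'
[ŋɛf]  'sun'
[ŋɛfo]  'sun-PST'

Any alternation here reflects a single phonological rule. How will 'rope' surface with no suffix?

'child' shows [f] ~ [v] at the end of the stem ([ʃif] vs [ʃivo]).
The stem 'sun' ([ŋɛf], [ŋɛfo]) shows [f] unchanged in both environments, so [f] cannot be basic with [v] derived before the PST suffix.
The underlying segment must be /v/; voiced obstruents become voiceless word-finally, yielding [f] there.
The one attested form of 'rope', [ŋuvo], shows underlying /ŋuv/. Applying the same rule word-finally gives [ŋuf].

[ŋuf]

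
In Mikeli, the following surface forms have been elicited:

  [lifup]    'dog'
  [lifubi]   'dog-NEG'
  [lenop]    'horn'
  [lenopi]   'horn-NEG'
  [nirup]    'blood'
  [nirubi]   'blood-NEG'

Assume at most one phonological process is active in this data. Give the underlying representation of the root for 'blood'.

/nirub/

'blood' shows [p] ~ [b] at the end of the stem ([nirup] vs [nirubi]).
Compare 'horn', with invariant [p] in [lenop] and [lenopi]: an analysis with underlying /p/ and a rule producing [b] before the NEG suffix would wrongly predict alternation here too.
Therefore /b/ is basic and [p] is derived by word-final obstruent devoicing (voiced obstruents become voiceless word-finally).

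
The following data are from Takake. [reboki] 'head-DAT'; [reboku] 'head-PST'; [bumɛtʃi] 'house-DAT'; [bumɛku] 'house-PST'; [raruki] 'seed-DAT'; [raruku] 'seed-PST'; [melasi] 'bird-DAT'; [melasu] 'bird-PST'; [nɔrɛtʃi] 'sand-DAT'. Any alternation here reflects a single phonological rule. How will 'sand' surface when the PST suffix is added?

'house' shows [tʃ] ~ [k] at the end of the stem ([bumɛtʃi] vs [bumɛku]).
Compare 'head', with invariant [k] in [reboki] and [reboku]: an analysis with underlying /k/ and a rule producing [tʃ] before the DAT suffix would wrongly predict alternation here too.
The underlying segment must be /tʃ/; palato-alveolar /tʃ/ becomes [k] when no front vowel follows, yielding [k] there.
The one attested form of 'sand', [nɔrɛtʃi], shows underlying /nɔrɛtʃ/. Applying the same rule when no front vowel follows gives [nɔrɛku].

[nɔrɛku]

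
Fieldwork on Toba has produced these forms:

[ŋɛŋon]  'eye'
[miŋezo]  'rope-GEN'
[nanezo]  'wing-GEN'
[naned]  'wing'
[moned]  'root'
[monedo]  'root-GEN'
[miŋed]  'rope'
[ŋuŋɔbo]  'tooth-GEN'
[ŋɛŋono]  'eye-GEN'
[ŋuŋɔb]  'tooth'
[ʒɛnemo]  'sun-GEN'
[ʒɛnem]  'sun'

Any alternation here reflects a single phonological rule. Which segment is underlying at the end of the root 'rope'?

/z/

The root 'rope' surfaces as [miŋed] and [miŋezo], with a stem-final [d] ~ [z] alternation.
Compare 'root', with invariant [d] in [moned] and [monedo]: an analysis with underlying /d/ and a rule producing [z] before the GEN suffix would wrongly predict alternation here too.
The alternation reflects word-final hardening: voiced fricatives become stops word-finally. /z/ is underlying.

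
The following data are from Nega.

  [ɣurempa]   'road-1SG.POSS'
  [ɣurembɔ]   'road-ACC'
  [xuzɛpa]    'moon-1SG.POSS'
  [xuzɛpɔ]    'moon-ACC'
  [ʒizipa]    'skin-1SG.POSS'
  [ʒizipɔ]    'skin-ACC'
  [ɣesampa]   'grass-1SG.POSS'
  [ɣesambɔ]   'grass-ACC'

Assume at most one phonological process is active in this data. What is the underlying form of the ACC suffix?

The ACC suffix surfaces as [-bɔ] and [-pɔ], depending on the final segment of the stem.
The 1SG.POSS suffix, which begins with [p], is invariant after every stem; so [p] is not altered by any rule here.
The ACC suffix is therefore /-bɔ/ underlyingly, with post-vocalic devoicing: voiced stops become voiceless after a vowel.

/-bɔ/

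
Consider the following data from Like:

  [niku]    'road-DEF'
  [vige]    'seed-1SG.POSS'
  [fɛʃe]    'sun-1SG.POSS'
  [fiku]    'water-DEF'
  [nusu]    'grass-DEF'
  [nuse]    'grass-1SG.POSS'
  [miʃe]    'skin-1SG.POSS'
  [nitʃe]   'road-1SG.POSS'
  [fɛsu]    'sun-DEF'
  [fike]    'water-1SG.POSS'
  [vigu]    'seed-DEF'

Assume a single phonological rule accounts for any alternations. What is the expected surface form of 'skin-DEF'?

[misu]

In [fɛʃe] and [fɛsu] the final segment of 'sun' alternates: [ʃ] ~ [s].
The stem 'grass' ([nuse], [nusu]) shows [s] unchanged in both environments, so [s] cannot be basic with [ʃ] derived before the 1SG.POSS suffix.
The underlying segment must be /ʃ/; palato-alveolar /tʃ/ and /ʃ/ become [k] and [s] when no front vowel follows, yielding [s] there.
The one attested form of 'skin', [miʃe], shows underlying /miʃ/. Applying the same rule when no front vowel follows gives [misu].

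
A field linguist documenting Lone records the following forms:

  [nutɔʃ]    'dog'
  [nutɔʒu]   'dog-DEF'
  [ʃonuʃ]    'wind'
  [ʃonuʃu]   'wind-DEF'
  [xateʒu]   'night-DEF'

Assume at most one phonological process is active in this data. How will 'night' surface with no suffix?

[xateʃ]

The root 'dog' surfaces as [nutɔʃ] and [nutɔʒu], with a stem-final [ʃ] ~ [ʒ] alternation.
If /ʃ/ were underlying and a rule turned it into [ʒ] before the DEF suffix, 'wind' would also alternate; but it has [ʃ] in both [ʃonuʃ] and [ʃonuʃu].
The alternation reflects word-final obstruent devoicing: voiced obstruents become voiceless word-finally. /ʒ/ is underlying.
From [xateʒu] the stem 'night' is /xateʒ/; word-finally this yields [xateʃ].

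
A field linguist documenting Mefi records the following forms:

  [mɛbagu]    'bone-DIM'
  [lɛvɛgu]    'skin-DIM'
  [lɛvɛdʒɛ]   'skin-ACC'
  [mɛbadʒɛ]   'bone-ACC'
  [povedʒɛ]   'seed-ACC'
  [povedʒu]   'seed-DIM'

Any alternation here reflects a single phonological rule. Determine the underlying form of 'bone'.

The root 'bone' surfaces as [mɛbadʒɛ] and [mɛbagu], with a stem-final [dʒ] ~ [g] alternation.
Compare 'seed', with invariant [dʒ] in [povedʒɛ] and [povedʒu]: an analysis with underlying /dʒ/ and a rule producing [g] before the DIM suffix would wrongly predict alternation here too.
The underlying segment must be /g/; /g/ becomes palato-alveolar [dʒ] before a front vowel, yielding [dʒ] there.
Hence 'bone' is /mɛbag/ underlyingly.

/mɛbag/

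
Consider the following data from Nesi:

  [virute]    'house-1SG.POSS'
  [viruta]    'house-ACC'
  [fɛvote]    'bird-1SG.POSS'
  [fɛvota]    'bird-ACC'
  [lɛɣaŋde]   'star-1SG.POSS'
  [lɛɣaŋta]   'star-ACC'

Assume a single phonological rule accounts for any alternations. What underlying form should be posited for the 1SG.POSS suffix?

The 1SG.POSS suffix surfaces as [-de] and [-te], depending on the final segment of the stem.
By contrast the ACC suffix keeps its initial [t] throughout — that segment must be underlying.
The 1SG.POSS suffix is therefore /-de/ underlyingly, with post-vocalic devoicing: voiced stops become voiceless after a vowel.

/-de/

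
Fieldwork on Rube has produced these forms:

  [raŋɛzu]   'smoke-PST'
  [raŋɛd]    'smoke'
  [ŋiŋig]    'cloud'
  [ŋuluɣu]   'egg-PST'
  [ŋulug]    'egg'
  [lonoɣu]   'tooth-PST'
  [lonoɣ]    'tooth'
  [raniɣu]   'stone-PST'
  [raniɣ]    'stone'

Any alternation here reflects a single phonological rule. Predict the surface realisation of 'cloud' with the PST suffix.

[ŋiŋiɣu]

The stem for 'egg' ends in [ɣ] in [ŋuluɣu] but [g] in [ŋulug].
But 'stone' keeps [ɣ] in both environments ([raniɣu], [raniɣ]), so there is no rule changing /ɣ/ to [g] in isolation.
So /g/ is underlying, and a rule of intervocalic spirantization — voiced stops become fricatives between vowels — gives [ɣ].
From [ŋiŋig] the stem 'cloud' is /ŋiŋig/; between vowels this yields [ŋiŋiɣu].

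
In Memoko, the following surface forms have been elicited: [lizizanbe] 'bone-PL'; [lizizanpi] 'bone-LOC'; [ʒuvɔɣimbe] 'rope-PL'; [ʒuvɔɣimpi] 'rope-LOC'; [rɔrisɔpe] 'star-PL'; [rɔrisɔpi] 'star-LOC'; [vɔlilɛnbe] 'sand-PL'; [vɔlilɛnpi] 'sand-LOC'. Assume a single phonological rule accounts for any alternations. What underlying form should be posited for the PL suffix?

The PL morpheme has two allomorphs, [-be] and [-pe].
The LOC suffix, which begins with [p], is invariant after every stem; so [p] is not altered by any rule here.
So the underlying form is /-be/, and voiced stops become voiceless after a vowel.

/-be/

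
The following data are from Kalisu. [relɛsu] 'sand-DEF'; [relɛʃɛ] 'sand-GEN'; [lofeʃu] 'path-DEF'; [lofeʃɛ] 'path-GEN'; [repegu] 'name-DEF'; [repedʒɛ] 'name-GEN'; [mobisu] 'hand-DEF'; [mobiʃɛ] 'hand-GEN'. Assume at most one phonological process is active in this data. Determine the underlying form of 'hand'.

In [mobisu] and [mobiʃɛ] the final segment of 'hand' alternates: [s] ~ [ʃ].
The stem 'path' ([lofeʃu], [lofeʃɛ]) shows [ʃ] unchanged in both environments, so [ʃ] cannot be basic with [s] derived before the DEF suffix.
The underlying segment must be /s/; /g/ and /s/ become palato-alveolar [dʒ] and [ʃ] before a front vowel, yielding [ʃ] there.
The underlying form of 'hand' is therefore /mobis/.

/mobis/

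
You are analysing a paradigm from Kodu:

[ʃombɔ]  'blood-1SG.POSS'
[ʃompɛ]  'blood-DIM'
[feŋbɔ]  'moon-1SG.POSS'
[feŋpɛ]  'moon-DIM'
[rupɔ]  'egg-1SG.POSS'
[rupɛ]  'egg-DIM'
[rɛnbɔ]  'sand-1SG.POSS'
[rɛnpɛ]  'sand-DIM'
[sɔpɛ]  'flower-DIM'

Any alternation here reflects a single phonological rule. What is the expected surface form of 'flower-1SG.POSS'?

[sɔpɔ]

The 1SG.POSS morpheme has two allomorphs, [-bɔ] and [-pɔ].
By contrast the DIM suffix keeps its initial [p] throughout — that segment must be underlying.
So the underlying form is /-bɔ/, and voiced stops become voiceless after a vowel.
After 'flower', which ends in a vowel, the suffix surfaces as [-pɔ], giving [sɔpɔ].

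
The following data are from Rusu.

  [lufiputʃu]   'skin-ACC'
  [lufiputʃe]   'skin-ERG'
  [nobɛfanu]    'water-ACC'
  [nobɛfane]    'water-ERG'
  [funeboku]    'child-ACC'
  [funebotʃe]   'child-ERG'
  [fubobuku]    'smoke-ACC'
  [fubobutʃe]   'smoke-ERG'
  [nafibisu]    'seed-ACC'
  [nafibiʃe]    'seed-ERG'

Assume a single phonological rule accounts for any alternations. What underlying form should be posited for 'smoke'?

/fubobuk/

In [fubobuku] and [fubobutʃe] the final segment of 'smoke' alternates: [k] ~ [tʃ].
If /tʃ/ were underlying and a rule turned it into [k] before the ACC suffix, 'skin' would also alternate; but it has [tʃ] in both [lufiputʃu] and [lufiputʃe].
So /k/ is underlying, and a rule of palatalization before a front vowel — /k/ and /s/ become palato-alveolar [tʃ] and [ʃ] before a front vowel — gives [tʃ].
So 'smoke' = /fubobuk/.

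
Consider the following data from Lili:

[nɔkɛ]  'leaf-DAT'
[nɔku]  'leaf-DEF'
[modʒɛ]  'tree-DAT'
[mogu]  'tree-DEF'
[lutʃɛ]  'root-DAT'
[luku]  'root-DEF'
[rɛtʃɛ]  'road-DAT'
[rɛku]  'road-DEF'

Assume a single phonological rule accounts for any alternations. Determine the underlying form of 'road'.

/rɛtʃ/

The stem for 'road' ends in [tʃ] in [rɛtʃɛ] but [k] in [rɛku].
But 'leaf' keeps [k] in both environments ([nɔkɛ], [nɔku]), so there is no rule changing /k/ to [tʃ] before the DAT suffix.
The alternation reflects depalatalization: palato-alveolar /tʃ/ and /dʒ/ become [k] and [g] when no front vowel follows. /tʃ/ is underlying.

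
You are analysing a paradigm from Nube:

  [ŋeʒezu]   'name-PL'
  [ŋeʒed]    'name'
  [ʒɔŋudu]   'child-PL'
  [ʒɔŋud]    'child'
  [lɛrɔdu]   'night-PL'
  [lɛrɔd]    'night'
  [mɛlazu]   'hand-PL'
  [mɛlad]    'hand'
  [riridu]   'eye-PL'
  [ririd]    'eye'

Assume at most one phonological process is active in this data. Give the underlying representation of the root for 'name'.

In [ŋeʒezu] and [ŋeʒed] the final segment of 'name' alternates: [z] ~ [d].
If /d/ were underlying and a rule turned it into [z] before the PL suffix, 'eye' would also alternate; but it has [d] in both [riridu] and [ririd].
Therefore /z/ is basic and [d] is derived by word-final hardening (voiced fricatives become stops word-finally).
Hence 'name' is /ŋeʒez/ underlyingly.

/ŋeʒez/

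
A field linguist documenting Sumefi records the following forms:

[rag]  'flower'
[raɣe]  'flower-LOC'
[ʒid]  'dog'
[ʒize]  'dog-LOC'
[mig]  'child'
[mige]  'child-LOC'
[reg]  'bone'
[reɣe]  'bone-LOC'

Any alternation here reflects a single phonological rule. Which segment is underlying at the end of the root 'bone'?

'bone' shows [g] ~ [ɣ] at the end of the stem ([reg] vs [reɣe]).
The stem 'child' ([mig], [mige]) shows [g] unchanged in both environments, so [g] cannot be basic with [ɣ] derived before the LOC suffix.
So /ɣ/ is underlying, and a rule of word-final hardening — voiced fricatives become stops word-finally — gives [g].

/ɣ/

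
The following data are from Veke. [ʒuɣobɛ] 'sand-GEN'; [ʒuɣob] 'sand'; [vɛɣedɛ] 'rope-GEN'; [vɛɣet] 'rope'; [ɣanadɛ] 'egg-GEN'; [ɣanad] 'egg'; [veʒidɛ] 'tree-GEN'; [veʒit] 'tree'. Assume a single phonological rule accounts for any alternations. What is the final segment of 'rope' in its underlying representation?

'rope' shows [d] ~ [t] at the end of the stem ([vɛɣedɛ] vs [vɛɣet]).
If /d/ were underlying and a rule turned it into [t] in isolation, 'egg' would also alternate; but it has [d] in both [ɣanadɛ] and [ɣanad].
Therefore /t/ is basic and [d] is derived by intervocalic voicing (voiceless stops become voiced between vowels).

/t/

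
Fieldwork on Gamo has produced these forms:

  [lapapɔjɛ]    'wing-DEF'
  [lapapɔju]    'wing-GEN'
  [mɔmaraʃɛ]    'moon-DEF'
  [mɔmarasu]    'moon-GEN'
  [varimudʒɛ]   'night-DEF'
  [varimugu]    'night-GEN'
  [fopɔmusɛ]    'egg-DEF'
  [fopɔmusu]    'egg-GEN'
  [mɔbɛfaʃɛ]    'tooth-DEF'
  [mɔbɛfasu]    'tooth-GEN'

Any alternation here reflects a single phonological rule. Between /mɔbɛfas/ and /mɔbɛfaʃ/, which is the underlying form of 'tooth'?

In [mɔbɛfaʃɛ] and [mɔbɛfasu] the final segment of 'tooth' alternates: [ʃ] ~ [s].
But 'egg' keeps [s] in both environments ([fopɔmusɛ], [fopɔmusu]), so there is no rule changing /s/ to [ʃ] before the DEF suffix.
Therefore /ʃ/ is basic and [s] is derived by depalatalization (palato-alveolar /dʒ/ and /ʃ/ become [g] and [s] when no front vowel follows).

/mɔbɛfaʃ/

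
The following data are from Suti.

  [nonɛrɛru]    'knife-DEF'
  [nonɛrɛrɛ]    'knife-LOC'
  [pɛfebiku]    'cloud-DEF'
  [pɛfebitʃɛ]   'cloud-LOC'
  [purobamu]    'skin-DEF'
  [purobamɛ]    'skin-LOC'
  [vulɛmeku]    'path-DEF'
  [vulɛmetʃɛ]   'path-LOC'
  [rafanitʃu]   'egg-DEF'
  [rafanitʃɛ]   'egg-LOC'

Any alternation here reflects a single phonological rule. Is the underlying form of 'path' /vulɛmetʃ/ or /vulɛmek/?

'path' shows [k] ~ [tʃ] at the end of the stem ([vulɛmeku] vs [vulɛmetʃɛ]).
The stem 'egg' ([rafanitʃu], [rafanitʃɛ]) shows [tʃ] unchanged in both environments, so [tʃ] cannot be basic with [k] derived before the DEF suffix.
The alternation reflects palatalization before a front vowel: /k/ becomes palato-alveolar [tʃ] before a front vowel. /k/ is underlying.

/vulɛmek/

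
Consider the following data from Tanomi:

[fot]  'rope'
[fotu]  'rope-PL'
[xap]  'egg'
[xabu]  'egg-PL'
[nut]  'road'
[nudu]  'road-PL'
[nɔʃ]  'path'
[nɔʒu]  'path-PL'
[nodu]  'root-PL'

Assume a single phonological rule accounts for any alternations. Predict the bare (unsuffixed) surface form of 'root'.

[not]

The stem for 'road' ends in [t] in [nut] but [d] in [nudu].
The stem 'rope' ([fot], [fotu]) shows [t] unchanged in both environments, so [t] cannot be basic with [d] derived before the PL suffix.
The alternation reflects word-final obstruent devoicing: voiced obstruents become voiceless word-finally. /d/ is underlying.
The one attested form of 'root', [nodu], shows underlying /nod/. Applying the same rule word-finally gives [not].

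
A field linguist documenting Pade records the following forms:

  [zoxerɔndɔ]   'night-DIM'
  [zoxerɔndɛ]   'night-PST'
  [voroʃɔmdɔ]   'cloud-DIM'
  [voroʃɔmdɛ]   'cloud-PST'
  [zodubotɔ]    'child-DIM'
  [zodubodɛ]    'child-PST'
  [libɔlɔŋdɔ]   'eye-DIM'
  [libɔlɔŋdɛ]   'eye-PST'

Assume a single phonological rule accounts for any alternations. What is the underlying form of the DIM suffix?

The DIM morpheme has two allomorphs, [-dɔ] and [-tɔ].
The PST suffix, which begins with [d], is invariant after every stem; so [d] is not altered by any rule here.
The DIM suffix is therefore /-tɔ/ underlyingly, with post-nasal voicing: voiceless stops become voiced after a nasal.

/-tɔ/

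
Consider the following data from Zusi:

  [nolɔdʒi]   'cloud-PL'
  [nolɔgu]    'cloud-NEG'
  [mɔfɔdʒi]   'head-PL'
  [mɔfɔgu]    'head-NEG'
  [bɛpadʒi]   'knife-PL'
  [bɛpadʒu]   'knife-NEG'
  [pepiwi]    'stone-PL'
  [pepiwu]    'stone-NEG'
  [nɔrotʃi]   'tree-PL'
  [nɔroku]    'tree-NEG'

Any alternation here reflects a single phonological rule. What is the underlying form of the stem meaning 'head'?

The stem for 'head' ends in [dʒ] in [mɔfɔdʒi] but [g] in [mɔfɔgu].
If /dʒ/ were underlying and a rule turned it into [g] before the NEG suffix, 'knife' would also alternate; but it has [dʒ] in both [bɛpadʒi] and [bɛpadʒu].
So /g/ is underlying, and a rule of palatalization before a front vowel — /k/ and /g/ become palato-alveolar [tʃ] and [dʒ] before a front vowel — gives [dʒ].
Hence 'head' is /mɔfɔg/ underlyingly.

/mɔfɔg/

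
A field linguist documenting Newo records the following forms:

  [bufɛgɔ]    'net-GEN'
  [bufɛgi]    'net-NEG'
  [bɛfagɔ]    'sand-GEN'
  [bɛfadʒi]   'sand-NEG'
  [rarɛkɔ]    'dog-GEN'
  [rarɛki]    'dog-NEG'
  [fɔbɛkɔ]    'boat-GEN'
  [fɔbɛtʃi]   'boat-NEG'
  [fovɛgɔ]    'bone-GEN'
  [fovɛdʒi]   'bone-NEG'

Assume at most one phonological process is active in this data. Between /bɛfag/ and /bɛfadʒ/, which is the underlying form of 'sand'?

'sand' shows [g] ~ [dʒ] at the end of the stem ([bɛfagɔ] vs [bɛfadʒi]).
Compare 'net', with invariant [g] in [bufɛgɔ] and [bufɛgi]: an analysis with underlying /g/ and a rule producing [dʒ] before the NEG suffix would wrongly predict alternation here too.
The underlying segment must be /dʒ/; palato-alveolar /tʃ/ and /dʒ/ become [k] and [g] when no front vowel follows, yielding [g] there.

/bɛfadʒ/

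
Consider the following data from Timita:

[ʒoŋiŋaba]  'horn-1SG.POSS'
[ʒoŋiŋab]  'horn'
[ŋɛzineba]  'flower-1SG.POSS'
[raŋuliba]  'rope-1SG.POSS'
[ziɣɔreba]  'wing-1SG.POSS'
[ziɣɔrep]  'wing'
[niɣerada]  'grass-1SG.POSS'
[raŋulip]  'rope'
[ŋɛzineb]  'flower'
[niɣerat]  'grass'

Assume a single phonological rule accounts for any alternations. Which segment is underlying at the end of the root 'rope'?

'rope' shows [b] ~ [p] at the end of the stem ([raŋuliba] vs [raŋulip]).
If /b/ were underlying and a rule turned it into [p] in isolation, 'flower' would also alternate; but it has [b] in both [ŋɛzineba] and [ŋɛzineb].
The underlying segment must be /p/; voiceless stops become voiced between vowels, yielding [b] there.

/p/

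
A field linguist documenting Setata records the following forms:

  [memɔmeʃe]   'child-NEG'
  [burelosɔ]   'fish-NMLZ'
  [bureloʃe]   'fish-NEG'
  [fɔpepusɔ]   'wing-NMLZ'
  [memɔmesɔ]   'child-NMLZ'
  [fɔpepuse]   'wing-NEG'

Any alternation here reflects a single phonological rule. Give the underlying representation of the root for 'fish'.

'fish' shows [ʃ] ~ [s] at the end of the stem ([bureloʃe] vs [burelosɔ]).
If /s/ were underlying and a rule turned it into [ʃ] before the NEG suffix, 'wing' would also alternate; but it has [s] in both [fɔpepuse] and [fɔpepusɔ].
So /ʃ/ is underlying, and a rule of depalatalization — palato-alveolar /ʃ/ becomes [s] when no front vowel follows — gives [s].
Hence 'fish' is /bureloʃ/ underlyingly.

/bureloʃ/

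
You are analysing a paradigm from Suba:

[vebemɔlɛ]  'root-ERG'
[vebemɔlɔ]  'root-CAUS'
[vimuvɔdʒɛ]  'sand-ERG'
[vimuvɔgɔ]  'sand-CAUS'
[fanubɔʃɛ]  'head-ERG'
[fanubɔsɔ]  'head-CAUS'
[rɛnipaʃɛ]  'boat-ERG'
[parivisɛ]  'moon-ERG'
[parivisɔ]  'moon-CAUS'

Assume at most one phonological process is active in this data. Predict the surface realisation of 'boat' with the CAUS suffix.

[rɛnipasɔ]

The root 'head' surfaces as [fanubɔʃɛ] and [fanubɔsɔ], with a stem-final [ʃ] ~ [s] alternation.
But 'moon' keeps [s] in both environments ([parivisɛ], [parivisɔ]), so there is no rule changing /s/ to [ʃ] before the ERG suffix.
The underlying segment must be /ʃ/; palato-alveolar /dʒ/ and /ʃ/ become [g] and [s] when no front vowel follows, yielding [s] there.
The one attested form of 'boat', [rɛnipaʃɛ], shows underlying /rɛnipaʃ/. Applying the same rule when no front vowel follows gives [rɛnipasɔ].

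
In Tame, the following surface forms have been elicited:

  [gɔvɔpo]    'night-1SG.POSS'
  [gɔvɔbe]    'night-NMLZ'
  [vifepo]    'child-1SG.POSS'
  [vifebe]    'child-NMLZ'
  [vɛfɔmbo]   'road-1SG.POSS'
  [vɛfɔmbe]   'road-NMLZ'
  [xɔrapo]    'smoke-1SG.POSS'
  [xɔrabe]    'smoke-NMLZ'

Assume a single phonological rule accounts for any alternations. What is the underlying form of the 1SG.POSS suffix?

/-po/

The 1SG.POSS suffix surfaces as [-bo] and [-po], depending on the final segment of the stem.
By contrast the NMLZ suffix keeps its initial [b] throughout — that segment must be underlying.
The 1SG.POSS suffix is therefore /-po/ underlyingly, with post-nasal voicing: voiceless stops become voiced after a nasal.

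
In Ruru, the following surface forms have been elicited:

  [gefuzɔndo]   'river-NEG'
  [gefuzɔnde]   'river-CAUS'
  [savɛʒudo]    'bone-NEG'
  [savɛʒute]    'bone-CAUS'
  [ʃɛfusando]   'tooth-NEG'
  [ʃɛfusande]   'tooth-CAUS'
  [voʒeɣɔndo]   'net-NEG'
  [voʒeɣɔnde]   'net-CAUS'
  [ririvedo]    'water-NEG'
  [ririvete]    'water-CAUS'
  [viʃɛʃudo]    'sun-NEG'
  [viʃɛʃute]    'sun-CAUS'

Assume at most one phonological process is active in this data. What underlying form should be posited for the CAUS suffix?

The CAUS morpheme has two allomorphs, [-de] and [-te].
The NEG suffix, which begins with [d], is invariant after every stem; so [d] is not altered by any rule here.
The CAUS suffix is therefore /-te/ underlyingly, with post-nasal voicing: voiceless stops become voiced after a nasal.

/-te/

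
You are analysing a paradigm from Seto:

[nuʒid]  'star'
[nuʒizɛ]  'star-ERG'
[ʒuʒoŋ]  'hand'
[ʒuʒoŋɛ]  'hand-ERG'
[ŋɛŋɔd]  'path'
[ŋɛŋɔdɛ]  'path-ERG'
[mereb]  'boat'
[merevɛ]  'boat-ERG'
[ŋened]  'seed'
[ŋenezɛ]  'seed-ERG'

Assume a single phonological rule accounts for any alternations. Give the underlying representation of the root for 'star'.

/nuʒiz/

In [nuʒid] and [nuʒizɛ] the final segment of 'star' alternates: [d] ~ [z].
But 'path' keeps [d] in both environments ([ŋɛŋɔd], [ŋɛŋɔdɛ]), so there is no rule changing /d/ to [z] before the ERG suffix.
So /z/ is underlying, and a rule of word-final hardening — voiced fricatives become stops word-finally — gives [d].
So 'star' = /nuʒiz/.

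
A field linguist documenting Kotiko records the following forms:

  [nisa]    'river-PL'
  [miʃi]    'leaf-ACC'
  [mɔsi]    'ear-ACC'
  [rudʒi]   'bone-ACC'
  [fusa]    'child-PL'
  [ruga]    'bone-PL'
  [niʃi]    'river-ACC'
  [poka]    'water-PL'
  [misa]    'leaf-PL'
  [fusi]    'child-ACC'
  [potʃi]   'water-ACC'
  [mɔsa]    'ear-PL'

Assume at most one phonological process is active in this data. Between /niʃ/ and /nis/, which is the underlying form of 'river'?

/niʃ/

'river' shows [ʃ] ~ [s] at the end of the stem ([niʃi] vs [nisa]).
If /s/ were underlying and a rule turned it into [ʃ] before the ACC suffix, 'child' would also alternate; but it has [s] in both [fusi] and [fusa].
The underlying segment must be /ʃ/; palato-alveolar /tʃ/, /dʒ/ and /ʃ/ become [k], [g] and [s] when no front vowel follows, yielding [s] there.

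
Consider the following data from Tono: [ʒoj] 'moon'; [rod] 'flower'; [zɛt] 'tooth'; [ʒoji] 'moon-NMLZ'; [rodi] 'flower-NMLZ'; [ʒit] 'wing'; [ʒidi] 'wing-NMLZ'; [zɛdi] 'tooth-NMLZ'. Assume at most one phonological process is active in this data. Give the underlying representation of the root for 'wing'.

/ʒit/

In [ʒit] and [ʒidi] the final segment of 'wing' alternates: [t] ~ [d].
Compare 'flower', with invariant [d] in [rod] and [rodi]: an analysis with underlying /d/ and a rule producing [t] in isolation would wrongly predict alternation here too.
So /t/ is underlying, and a rule of intervocalic voicing — voiceless stops become voiced between vowels — gives [d].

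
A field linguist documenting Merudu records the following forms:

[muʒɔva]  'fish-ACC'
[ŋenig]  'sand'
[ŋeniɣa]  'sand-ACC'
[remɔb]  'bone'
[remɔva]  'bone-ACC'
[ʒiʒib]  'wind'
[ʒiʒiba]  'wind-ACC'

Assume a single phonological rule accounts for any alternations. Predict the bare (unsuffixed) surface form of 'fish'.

'bone' shows [b] ~ [v] at the end of the stem ([remɔb] vs [remɔva]).
The stem 'wind' ([ʒiʒib], [ʒiʒiba]) shows [b] unchanged in both environments, so [b] cannot be basic with [v] derived before the ACC suffix.
Therefore /v/ is basic and [b] is derived by word-final hardening (voiced fricatives become stops word-finally).
From [muʒɔva] the stem 'fish' is /muʒɔv/; word-finally this yields [muʒɔb].

[muʒɔb]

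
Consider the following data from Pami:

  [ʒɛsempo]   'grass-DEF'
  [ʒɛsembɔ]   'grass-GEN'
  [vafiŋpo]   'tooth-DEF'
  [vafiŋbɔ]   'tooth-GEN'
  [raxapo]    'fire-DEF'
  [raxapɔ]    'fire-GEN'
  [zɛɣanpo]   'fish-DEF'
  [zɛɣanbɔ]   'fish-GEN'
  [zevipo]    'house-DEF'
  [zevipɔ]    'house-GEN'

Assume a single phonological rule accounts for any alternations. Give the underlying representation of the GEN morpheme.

/-bɔ/

The GEN suffix surfaces as [-bɔ] and [-pɔ], depending on the final segment of the stem.
The DEF suffix, which begins with [p], is invariant after every stem; so [p] is not altered by any rule here.
So the underlying form is /-bɔ/, and voiced stops become voiceless after a vowel.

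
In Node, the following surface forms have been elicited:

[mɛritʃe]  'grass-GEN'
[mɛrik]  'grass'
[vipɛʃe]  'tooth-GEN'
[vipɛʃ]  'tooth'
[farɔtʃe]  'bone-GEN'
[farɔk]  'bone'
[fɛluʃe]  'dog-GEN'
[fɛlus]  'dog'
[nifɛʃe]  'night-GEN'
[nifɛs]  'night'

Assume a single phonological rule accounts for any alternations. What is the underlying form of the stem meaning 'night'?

The stem for 'night' ends in [ʃ] in [nifɛʃe] but [s] in [nifɛs].
The stem 'tooth' ([vipɛʃe], [vipɛʃ]) shows [ʃ] unchanged in both environments, so [ʃ] cannot be basic with [s] derived in isolation.
The underlying segment must be /s/; /k/ and /s/ become palato-alveolar [tʃ] and [ʃ] before a front vowel, yielding [ʃ] there.

/nifɛs/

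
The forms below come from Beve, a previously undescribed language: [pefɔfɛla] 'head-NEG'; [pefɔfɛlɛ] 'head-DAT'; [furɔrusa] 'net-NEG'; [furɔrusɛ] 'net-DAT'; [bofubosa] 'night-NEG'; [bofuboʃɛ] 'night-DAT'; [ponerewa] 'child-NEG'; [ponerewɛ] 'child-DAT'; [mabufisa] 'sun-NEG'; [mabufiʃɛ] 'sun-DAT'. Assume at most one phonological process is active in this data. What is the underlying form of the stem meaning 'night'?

The stem for 'night' ends in [s] in [bofubosa] but [ʃ] in [bofuboʃɛ].
The stem 'net' ([furɔrusa], [furɔrusɛ]) shows [s] unchanged in both environments, so [s] cannot be basic with [ʃ] derived before the DAT suffix.
The alternation reflects depalatalization: palato-alveolar /ʃ/ becomes [s] when no front vowel follows. /ʃ/ is underlying.
So 'night' = /bofuboʃ/.

/bofuboʃ/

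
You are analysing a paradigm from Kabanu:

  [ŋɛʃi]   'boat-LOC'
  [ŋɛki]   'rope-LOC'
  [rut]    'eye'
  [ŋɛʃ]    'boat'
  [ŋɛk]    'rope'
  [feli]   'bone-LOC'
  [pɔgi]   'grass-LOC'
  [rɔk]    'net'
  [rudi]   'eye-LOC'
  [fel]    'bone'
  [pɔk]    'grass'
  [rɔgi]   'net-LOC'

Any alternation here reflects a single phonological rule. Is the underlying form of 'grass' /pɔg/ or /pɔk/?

/pɔg/

In [pɔgi] and [pɔk] the final segment of 'grass' alternates: [g] ~ [k].
But 'rope' keeps [k] in both environments ([ŋɛki], [ŋɛk]), so there is no rule changing /k/ to [g] before the LOC suffix.
The underlying segment must be /g/; voiced obstruents become voiceless word-finally, yielding [k] there.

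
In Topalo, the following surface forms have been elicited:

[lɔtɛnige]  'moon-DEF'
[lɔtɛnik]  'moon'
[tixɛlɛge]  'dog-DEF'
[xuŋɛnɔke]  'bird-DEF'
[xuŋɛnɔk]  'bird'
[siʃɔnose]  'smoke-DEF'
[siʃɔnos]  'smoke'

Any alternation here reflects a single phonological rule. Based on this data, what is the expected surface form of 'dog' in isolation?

The stem for 'moon' ends in [g] in [lɔtɛnige] but [k] in [lɔtɛnik].
The stem 'bird' ([xuŋɛnɔke], [xuŋɛnɔk]) shows [k] unchanged in both environments, so [k] cannot be basic with [g] derived before the DEF suffix.
Therefore /g/ is basic and [k] is derived by word-final obstruent devoicing (voiced obstruents become voiceless word-finally).
The one attested form of 'dog', [tixɛlɛge], shows underlying /tixɛlɛg/. Applying the same rule word-finally gives [tixɛlɛk].

[tixɛlɛk]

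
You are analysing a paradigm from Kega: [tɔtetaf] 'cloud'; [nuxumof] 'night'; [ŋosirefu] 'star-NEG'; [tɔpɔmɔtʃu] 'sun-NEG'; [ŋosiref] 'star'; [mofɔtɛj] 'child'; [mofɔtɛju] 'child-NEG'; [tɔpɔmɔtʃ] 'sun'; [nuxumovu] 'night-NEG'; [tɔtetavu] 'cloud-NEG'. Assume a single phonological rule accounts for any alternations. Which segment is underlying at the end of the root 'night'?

/v/

'night' shows [f] ~ [v] at the end of the stem ([nuxumof] vs [nuxumovu]).
But 'star' keeps [f] in both environments ([ŋosiref], [ŋosirefu]), so there is no rule changing /f/ to [v] before the NEG suffix.
The alternation reflects word-final obstruent devoicing: voiced obstruents become voiceless word-finally. /v/ is underlying.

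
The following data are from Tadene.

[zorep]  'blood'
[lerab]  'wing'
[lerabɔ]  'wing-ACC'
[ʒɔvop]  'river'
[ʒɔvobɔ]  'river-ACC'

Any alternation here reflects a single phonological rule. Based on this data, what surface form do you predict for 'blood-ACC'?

[zorebɔ]

The root 'river' surfaces as [ʒɔvop] and [ʒɔvobɔ], with a stem-final [p] ~ [b] alternation.
But 'wing' keeps [b] in both environments ([lerab], [lerabɔ]), so there is no rule changing /b/ to [p] in isolation.
The alternation reflects intervocalic voicing: voiceless stops become voiced between vowels. /p/ is underlying.
The one attested form of 'blood', [zorep], shows underlying /zorep/. Applying the same rule between vowels gives [zorebɔ].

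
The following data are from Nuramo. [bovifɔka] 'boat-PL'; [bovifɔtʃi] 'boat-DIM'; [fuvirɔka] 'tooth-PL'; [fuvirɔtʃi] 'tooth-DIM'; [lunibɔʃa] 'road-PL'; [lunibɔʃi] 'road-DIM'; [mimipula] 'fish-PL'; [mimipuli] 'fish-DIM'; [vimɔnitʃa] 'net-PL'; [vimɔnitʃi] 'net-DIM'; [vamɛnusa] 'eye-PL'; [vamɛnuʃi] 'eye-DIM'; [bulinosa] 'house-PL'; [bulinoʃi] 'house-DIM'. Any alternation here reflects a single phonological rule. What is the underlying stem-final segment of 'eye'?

/s/

In [vamɛnusa] and [vamɛnuʃi] the final segment of 'eye' alternates: [s] ~ [ʃ].
The stem 'road' ([lunibɔʃa], [lunibɔʃi]) shows [ʃ] unchanged in both environments, so [ʃ] cannot be basic with [s] derived before the PL suffix.
Therefore /s/ is basic and [ʃ] is derived by palatalization before a front vowel (/k/ and /s/ become palato-alveolar [tʃ] and [ʃ] before a front vowel).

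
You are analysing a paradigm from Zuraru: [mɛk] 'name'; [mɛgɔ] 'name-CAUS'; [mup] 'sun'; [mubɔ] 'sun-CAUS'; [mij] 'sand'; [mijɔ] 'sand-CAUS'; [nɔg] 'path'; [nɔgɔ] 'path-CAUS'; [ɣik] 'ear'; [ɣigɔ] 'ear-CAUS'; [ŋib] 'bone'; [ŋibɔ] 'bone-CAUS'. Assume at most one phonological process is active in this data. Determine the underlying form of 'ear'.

/ɣik/

The stem for 'ear' ends in [k] in [ɣik] but [g] in [ɣigɔ].
But 'path' keeps [g] in both environments ([nɔg], [nɔgɔ]), so there is no rule changing /g/ to [k] in isolation.
Therefore /k/ is basic and [g] is derived by intervocalic voicing (voiceless stops become voiced between vowels).
So 'ear' = /ɣik/.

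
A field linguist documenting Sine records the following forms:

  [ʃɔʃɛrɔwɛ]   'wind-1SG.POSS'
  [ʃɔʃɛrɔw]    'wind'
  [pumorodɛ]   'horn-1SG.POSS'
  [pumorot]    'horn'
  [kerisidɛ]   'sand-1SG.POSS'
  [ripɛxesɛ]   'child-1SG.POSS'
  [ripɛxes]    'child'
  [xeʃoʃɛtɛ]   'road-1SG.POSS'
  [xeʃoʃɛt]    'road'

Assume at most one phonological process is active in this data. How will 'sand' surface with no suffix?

[kerisit]

'horn' shows [d] ~ [t] at the end of the stem ([pumorodɛ] vs [pumorot]).
If /t/ were underlying and a rule turned it into [d] before the 1SG.POSS suffix, 'road' would also alternate; but it has [t] in both [xeʃoʃɛtɛ] and [xeʃoʃɛt].
The alternation reflects word-final obstruent devoicing: voiced obstruents become voiceless word-finally. /d/ is underlying.
The one attested form of 'sand', [kerisidɛ], shows underlying /kerisid/. Applying the same rule word-finally gives [kerisit].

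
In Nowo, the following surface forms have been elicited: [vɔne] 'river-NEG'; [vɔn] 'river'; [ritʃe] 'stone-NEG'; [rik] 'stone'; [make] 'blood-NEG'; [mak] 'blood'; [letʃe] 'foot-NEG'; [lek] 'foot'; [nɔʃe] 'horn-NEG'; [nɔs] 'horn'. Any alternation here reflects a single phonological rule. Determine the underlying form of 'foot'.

The stem for 'foot' ends in [tʃ] in [letʃe] but [k] in [lek].
But 'blood' keeps [k] in both environments ([make], [mak]), so there is no rule changing /k/ to [tʃ] before the NEG suffix.
The underlying segment must be /tʃ/; palato-alveolar /tʃ/ and /ʃ/ become [k] and [s] when no front vowel follows, yielding [k] there.

/letʃ/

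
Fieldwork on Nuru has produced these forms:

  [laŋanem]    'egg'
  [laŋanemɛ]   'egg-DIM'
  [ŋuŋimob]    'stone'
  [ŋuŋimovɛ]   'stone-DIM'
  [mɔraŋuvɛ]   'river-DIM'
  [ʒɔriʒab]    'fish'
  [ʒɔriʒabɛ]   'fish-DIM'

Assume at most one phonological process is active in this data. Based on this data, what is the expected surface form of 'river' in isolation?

The root 'stone' surfaces as [ŋuŋimob] and [ŋuŋimovɛ], with a stem-final [b] ~ [v] alternation.
If /b/ were underlying and a rule turned it into [v] before the DIM suffix, 'fish' would also alternate; but it has [b] in both [ʒɔriʒab] and [ʒɔriʒabɛ].
The underlying segment must be /v/; voiced fricatives become stops word-finally, yielding [b] there.
From [mɔraŋuvɛ] the stem 'river' is /mɔraŋuv/; word-finally this yields [mɔraŋub].

[mɔraŋub]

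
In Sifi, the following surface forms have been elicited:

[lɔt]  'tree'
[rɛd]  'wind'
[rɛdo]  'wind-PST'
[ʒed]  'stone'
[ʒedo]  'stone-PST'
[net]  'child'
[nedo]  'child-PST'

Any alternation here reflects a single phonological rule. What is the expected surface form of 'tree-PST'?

'child' shows [t] ~ [d] at the end of the stem ([net] vs [nedo]).
The stem 'wind' ([rɛd], [rɛdo]) shows [d] unchanged in both environments, so [d] cannot be basic with [t] derived in isolation.
So /t/ is underlying, and a rule of intervocalic voicing — voiceless stops become voiced between vowels — gives [d].
From [lɔt] the stem 'tree' is /lɔt/; between vowels this yields [lɔdo].

[lɔdo]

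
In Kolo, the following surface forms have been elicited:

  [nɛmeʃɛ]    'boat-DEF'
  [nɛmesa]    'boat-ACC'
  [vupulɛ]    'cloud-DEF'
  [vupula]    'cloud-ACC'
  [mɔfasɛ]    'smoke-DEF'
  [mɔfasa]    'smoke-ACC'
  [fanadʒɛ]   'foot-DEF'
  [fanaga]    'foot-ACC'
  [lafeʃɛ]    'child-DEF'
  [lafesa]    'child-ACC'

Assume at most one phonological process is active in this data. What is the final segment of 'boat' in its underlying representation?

/ʃ/

In [nɛmeʃɛ] and [nɛmesa] the final segment of 'boat' alternates: [ʃ] ~ [s].
If /s/ were underlying and a rule turned it into [ʃ] before the DEF suffix, 'smoke' would also alternate; but it has [s] in both [mɔfasɛ] and [mɔfasa].
Therefore /ʃ/ is basic and [s] is derived by depalatalization (palato-alveolar /dʒ/ and /ʃ/ become [g] and [s] when no front vowel follows).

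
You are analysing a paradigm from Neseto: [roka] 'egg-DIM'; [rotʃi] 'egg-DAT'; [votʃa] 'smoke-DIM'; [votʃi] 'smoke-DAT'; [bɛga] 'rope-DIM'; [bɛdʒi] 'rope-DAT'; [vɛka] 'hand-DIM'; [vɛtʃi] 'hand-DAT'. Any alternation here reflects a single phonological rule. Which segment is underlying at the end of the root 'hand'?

In [vɛka] and [vɛtʃi] the final segment of 'hand' alternates: [k] ~ [tʃ].
Compare 'smoke', with invariant [tʃ] in [votʃa] and [votʃi]: an analysis with underlying /tʃ/ and a rule producing [k] before the DIM suffix would wrongly predict alternation here too.
Therefore /k/ is basic and [tʃ] is derived by palatalization before a front vowel (/k/ and /g/ become palato-alveolar [tʃ] and [dʒ] before a front vowel).

/k/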